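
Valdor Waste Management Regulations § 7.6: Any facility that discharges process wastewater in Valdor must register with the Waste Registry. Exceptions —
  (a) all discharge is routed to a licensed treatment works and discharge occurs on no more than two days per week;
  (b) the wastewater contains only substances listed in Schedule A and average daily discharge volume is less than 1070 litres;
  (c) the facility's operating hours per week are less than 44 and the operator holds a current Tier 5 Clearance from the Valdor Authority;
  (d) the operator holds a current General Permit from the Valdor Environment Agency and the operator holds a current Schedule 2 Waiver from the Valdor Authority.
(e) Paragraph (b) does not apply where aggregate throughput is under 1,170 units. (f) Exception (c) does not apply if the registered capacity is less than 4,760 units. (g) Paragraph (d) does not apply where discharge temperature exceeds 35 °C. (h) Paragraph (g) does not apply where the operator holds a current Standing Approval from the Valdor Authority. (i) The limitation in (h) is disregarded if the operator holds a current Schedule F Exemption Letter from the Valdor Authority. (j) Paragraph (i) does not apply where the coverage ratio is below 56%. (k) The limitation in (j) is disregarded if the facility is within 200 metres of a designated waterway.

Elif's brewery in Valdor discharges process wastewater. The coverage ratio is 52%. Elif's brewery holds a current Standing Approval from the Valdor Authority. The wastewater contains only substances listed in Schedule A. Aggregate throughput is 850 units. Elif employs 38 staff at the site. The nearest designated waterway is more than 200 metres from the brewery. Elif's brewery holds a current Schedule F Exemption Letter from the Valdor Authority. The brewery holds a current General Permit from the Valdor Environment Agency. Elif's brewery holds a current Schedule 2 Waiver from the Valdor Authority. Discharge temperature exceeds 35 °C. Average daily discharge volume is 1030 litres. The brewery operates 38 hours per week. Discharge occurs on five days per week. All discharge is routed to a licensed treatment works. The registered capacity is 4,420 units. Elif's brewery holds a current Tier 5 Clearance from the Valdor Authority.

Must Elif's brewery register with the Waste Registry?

Exception (a) does not apply: discharge occurs on five days per week.
Exception (b): the wastewater is Schedule-A-only; average daily discharge volume is 1030 litres, less than the 1070 litres limit — every condition holds. Turning to paragraph (e): (e) operates against (b): aggregate throughput is 850 units, under the 1,170 units limit. So (b) is unavailable.
Exception (c)'s conditions are all satisfied: the facility's operating hours per week are 38, less than the 44 limit; a current Tier 5 Clearance is held. However, paragraph (f) must be considered: (f) operates against (c): the registered capacity is 4,420 units, less than the 4,760 units limit. So (c) is unavailable.
All of (d)'s requirements are met (a current General Permit is held; a current Schedule 2 Waiver is held). Under paragraphs (g)–(k): (g) would limit (d) — discharge temperature exceeds 35 °C — but (h) sets (g) aside: (h) is engaged — a current Standing Approval is held. (i) applies (a current Schedule F Exemption Letter is held), but yields to (j): (j) operates against (i): the coverage ratio is 52%, below the 56% limit. (k) is not triggered (the brewery is more than 200 m from any designated waterway), so (j) stands. (d) remains available.

No — exception (d) applies; Elif's brewery is not required to register with the Waste Registry.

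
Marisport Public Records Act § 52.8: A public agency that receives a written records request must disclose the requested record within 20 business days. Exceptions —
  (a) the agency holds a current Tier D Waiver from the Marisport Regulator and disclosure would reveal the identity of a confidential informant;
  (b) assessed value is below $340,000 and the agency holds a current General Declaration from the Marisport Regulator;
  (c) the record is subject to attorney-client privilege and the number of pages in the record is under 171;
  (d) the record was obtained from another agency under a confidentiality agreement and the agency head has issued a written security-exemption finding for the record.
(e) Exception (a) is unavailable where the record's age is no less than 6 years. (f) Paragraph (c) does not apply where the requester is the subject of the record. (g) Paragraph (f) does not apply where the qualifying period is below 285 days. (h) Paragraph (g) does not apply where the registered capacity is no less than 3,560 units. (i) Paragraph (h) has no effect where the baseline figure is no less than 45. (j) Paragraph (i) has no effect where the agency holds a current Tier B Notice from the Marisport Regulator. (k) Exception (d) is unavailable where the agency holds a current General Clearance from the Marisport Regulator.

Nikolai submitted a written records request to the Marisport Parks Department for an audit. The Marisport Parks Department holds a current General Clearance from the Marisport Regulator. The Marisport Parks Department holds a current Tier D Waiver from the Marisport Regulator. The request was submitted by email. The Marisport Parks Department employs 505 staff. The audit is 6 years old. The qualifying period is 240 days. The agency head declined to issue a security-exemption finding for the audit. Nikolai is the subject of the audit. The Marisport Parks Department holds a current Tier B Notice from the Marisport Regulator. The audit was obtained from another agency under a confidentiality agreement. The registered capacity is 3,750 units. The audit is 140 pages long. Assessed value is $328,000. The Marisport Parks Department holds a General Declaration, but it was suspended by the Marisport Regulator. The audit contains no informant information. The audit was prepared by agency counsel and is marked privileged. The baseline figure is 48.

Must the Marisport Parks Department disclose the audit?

Exception (a) requires that disclosure would reveal the identity of a confidential informant; but the audit contains no informant information, so (a) is unavailable.
Exception (b) fails — the General Declaration is not current.
Exception (c): the audit is privileged; the number of pages in the record is 140, under the 171 limit — every condition holds. But applying paragraphs (f)–(j): (f) applies — Nikolai is the subject of the audit. (g) would limit (f) — the qualifying period is 240 days, below the 285 days limit — but (h) sets (g) aside: (h) applies — the registered capacity is 3,750 units, meeting the 3,560 units threshold. (i) would limit (h) — the baseline figure is 48, meeting the 45 threshold — but (j) sets (i) aside: (j) operates against (i): a current Tier B Notice is held. Exception (c) does not apply.
Exception (d) fails — the agency head declined to issue a security-exemption finding.
None of the exceptions is available; § 52.8 applies in full.

Yes — the Marisport Parks Department must disclose the audit.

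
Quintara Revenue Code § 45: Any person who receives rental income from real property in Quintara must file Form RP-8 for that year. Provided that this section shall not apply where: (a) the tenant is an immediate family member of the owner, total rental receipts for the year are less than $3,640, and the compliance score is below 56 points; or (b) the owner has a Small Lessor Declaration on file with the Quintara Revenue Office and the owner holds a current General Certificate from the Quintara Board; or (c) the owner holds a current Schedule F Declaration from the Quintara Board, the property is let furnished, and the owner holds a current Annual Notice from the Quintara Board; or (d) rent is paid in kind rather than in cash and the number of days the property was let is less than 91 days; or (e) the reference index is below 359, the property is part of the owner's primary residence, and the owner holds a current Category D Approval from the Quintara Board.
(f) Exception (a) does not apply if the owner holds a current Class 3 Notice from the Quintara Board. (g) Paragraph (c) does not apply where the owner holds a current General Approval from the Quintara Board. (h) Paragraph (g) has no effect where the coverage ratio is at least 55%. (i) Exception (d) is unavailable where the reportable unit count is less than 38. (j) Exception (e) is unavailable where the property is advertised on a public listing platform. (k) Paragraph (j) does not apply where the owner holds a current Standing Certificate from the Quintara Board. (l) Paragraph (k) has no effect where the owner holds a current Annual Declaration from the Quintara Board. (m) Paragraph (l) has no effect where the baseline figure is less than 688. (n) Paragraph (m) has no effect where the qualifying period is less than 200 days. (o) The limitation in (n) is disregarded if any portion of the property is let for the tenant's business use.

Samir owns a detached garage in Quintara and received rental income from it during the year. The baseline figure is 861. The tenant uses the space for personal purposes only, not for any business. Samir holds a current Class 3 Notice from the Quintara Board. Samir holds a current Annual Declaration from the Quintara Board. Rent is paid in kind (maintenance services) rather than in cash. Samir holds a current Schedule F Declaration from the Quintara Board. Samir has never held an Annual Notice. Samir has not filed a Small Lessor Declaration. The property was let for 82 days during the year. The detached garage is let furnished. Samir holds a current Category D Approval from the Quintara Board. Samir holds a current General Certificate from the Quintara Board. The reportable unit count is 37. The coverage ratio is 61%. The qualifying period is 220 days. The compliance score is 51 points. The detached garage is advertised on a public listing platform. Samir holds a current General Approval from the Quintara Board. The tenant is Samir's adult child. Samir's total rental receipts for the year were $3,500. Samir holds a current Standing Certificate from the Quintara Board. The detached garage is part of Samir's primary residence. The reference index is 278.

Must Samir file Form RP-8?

Exception (a): the tenant is an immediate family member; total rental receipts for the year are $3,500, less than the $3,640 limit; the compliance score is 51 points, below the 56 points limit — every condition holds. However, paragraph (f) must be considered: (f) operates against (a): a current Class 3 Notice is held. So (a) is unavailable.
Exception (b) requires that the owner has a Small Lessor Declaration on file with the Quintara Revenue Office; but no Small Lessor Declaration is on file, so (b) is unavailable.
Exception (c) requires that the owner holds a current Annual Notice from the Quintara Board; but no current Annual Notice is held, so (c) is unavailable.
Exception (d) is satisfied on its face — rent is paid in kind; the number of days the property was let is 82 days, less than the 91 days limit. However, paragraph (i) must be considered: (i) operates against (d): the reportable unit count is 37, less than the 38 limit. Exception (d) does not apply.
Exception (e) is satisfied on its face — the reference index is 278, below the 359 limit; the detached garage is part of the primary residence; a current Category D Approval is held. Turning to paragraphs (j)–(o): (j) is engaged — the property is publicly advertised. (k) applies (a current Standing Certificate is held), but is displaced by (l): (l) operates against (k): a current Annual Declaration is held. (m), which would lift (l), is not engaged — the baseline figure is 861, not less than 688. So (e) is unavailable.
None of the exceptions is available; § 45 applies in full.

Yes — Samir must file Form RP-8.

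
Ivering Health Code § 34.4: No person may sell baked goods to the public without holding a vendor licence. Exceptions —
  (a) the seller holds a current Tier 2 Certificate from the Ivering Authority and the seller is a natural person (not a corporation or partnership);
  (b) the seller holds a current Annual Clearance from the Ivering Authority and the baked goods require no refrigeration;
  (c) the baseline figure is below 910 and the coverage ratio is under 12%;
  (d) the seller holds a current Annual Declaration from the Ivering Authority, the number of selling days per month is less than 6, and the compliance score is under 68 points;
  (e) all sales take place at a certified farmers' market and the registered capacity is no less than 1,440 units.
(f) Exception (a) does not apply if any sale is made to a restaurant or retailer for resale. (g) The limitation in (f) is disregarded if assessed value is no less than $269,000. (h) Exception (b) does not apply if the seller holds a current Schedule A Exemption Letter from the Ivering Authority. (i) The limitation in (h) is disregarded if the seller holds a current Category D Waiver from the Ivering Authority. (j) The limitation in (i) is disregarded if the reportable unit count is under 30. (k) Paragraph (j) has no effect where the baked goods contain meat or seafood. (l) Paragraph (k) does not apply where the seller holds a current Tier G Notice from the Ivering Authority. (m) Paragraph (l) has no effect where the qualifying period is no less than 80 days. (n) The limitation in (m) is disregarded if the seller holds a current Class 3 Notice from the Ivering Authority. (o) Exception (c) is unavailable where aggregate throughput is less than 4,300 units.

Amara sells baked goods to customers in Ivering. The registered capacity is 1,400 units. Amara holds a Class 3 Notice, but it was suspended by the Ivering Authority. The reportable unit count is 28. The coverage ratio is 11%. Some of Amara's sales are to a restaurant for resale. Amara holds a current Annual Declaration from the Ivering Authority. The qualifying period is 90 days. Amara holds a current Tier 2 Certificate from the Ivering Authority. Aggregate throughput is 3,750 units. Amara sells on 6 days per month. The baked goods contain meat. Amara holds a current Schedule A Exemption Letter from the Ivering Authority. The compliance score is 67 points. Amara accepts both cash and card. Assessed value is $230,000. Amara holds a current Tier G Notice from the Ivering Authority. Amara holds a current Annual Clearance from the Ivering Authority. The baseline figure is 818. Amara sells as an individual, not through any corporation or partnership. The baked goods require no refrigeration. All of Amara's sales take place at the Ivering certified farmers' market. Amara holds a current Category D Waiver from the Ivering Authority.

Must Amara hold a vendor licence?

Exception (a)'s conditions are all satisfied: a current Tier 2 Certificate is held; the seller is a natural person. Turning to paragraphs (f)–(g): (f) operates against (a): some sales are to a restaurant for resale. (g) does not operate here (assessed value is $230,000, short of $269,000), so (f) stands. (a) is therefore removed.
Exception (b): a current Annual Clearance is held; the baked goods are shelf-stable — every condition holds. Applying paragraphs (h)–(n): (h) would limit (b) — a current Schedule A Exemption Letter is held — but (i) sets (h) aside: (i) operates — a current Category D Waiver is held. (j) would limit (i) — the reportable unit count is 28, under the 30 limit — but (k) sets (j) aside: (k) operates against (j): the baked goods contain meat. (l) is triggered (a current Tier G Notice is held), but is set aside by (m): (m) operates against (l): the qualifying period is 90 days, meeting the 80 days threshold. (n) does not operate here (there is no Class 3 Notice in force), so (m) stands. Exception (b) stands.
Exception (c)'s conditions are all satisfied: the baseline figure is 818, below the 910 limit; the coverage ratio is 11%, under the 12% limit. But: (o) operates against (c): aggregate throughput is 3,750 units, less than the 4,300 units limit. (c) is therefore removed.
Exception (d) requires that the number of selling days per month is less than 6; but the number of selling days per month is 6, not less than 6, so (d) is unavailable.
Exception (e) fails — the registered capacity is 1,400 units, short of 1,440 units.

No — exception (b) applies; Amara is not required to hold a vendor licence.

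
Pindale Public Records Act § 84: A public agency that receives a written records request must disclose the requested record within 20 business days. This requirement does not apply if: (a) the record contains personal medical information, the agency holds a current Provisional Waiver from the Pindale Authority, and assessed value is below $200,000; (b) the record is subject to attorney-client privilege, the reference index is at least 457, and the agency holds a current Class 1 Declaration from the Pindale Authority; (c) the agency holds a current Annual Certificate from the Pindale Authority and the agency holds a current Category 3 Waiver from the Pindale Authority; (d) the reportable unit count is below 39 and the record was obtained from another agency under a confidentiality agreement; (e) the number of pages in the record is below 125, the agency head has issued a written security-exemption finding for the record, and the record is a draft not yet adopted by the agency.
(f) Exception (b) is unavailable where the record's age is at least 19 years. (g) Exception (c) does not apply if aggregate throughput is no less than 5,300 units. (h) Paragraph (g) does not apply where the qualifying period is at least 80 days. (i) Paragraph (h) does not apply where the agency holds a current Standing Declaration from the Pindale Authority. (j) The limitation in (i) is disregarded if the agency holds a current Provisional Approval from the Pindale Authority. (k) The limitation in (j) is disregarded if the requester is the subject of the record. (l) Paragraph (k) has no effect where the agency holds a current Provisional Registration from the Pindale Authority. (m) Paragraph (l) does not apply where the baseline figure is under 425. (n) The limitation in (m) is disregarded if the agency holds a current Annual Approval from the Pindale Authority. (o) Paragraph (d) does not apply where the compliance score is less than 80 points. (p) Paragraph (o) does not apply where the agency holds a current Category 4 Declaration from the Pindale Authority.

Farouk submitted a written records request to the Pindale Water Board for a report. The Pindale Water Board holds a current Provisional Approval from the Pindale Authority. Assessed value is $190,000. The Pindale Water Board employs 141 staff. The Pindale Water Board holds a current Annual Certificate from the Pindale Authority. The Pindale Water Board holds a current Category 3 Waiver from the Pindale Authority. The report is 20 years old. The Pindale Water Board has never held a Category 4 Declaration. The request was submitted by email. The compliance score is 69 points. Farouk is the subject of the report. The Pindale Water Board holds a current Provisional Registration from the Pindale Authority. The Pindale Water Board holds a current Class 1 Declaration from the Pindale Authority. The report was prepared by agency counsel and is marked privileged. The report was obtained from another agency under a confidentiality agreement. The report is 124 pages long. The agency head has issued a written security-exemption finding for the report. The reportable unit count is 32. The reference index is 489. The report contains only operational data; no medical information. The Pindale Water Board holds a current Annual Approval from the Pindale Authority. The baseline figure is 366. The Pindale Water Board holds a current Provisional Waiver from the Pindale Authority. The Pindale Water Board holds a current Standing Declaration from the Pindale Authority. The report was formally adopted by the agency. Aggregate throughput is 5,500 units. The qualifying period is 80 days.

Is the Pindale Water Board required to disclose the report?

Exception (a) requires that the record contains personal medical information; but the report contains only operational data, so (a) is unavailable.
Exception (b): the report is privileged; the reference index is 489, meeting the 457 threshold; a current Class 1 Declaration is held — every condition holds. Turning to paragraph (f): (f) operates against (b): the record's age is 20 years, meeting the 19 years threshold. Exception (b) does not apply.
All of (c)'s requirements are met (a current Annual Certificate is held; a current Category 3 Waiver is held). Applying paragraphs (g)–(n): (g) operates (aggregate throughput is 5,500 units, meeting the 5,300 units threshold), but is overridden by (h): (h) applies — the qualifying period is 80 days, meeting the 80 days threshold. (i) would limit (h) — a current Standing Declaration is held — but (j) sets (i) aside: (j) is engaged — a current Provisional Approval is held. (k) operates (Farouk is the subject of the report), but is overridden by (l): (l) operates against (k): a current Provisional Registration is held. (m) would limit (l) — the baseline figure is 366, under the 425 limit — but (n) sets (m) aside: (n) is triggered — a current Annual Approval is held. Exception (c) stands.
All of (d)'s requirements are met (the reportable unit count is 32, below the 39 limit; the report was obtained under a confidentiality agreement). However, paragraphs (o)–(p) must be considered: (o) is engaged — the compliance score is 69 points, less than the 80 points limit. (p), which would lift (o), is not triggered — the Category 4 Declaration is not current. (d) is therefore removed.
Exception (e) does not apply: the report has been formally adopted.

No — exception (c) applies; the Pindale Water Board is not required to disclose the report.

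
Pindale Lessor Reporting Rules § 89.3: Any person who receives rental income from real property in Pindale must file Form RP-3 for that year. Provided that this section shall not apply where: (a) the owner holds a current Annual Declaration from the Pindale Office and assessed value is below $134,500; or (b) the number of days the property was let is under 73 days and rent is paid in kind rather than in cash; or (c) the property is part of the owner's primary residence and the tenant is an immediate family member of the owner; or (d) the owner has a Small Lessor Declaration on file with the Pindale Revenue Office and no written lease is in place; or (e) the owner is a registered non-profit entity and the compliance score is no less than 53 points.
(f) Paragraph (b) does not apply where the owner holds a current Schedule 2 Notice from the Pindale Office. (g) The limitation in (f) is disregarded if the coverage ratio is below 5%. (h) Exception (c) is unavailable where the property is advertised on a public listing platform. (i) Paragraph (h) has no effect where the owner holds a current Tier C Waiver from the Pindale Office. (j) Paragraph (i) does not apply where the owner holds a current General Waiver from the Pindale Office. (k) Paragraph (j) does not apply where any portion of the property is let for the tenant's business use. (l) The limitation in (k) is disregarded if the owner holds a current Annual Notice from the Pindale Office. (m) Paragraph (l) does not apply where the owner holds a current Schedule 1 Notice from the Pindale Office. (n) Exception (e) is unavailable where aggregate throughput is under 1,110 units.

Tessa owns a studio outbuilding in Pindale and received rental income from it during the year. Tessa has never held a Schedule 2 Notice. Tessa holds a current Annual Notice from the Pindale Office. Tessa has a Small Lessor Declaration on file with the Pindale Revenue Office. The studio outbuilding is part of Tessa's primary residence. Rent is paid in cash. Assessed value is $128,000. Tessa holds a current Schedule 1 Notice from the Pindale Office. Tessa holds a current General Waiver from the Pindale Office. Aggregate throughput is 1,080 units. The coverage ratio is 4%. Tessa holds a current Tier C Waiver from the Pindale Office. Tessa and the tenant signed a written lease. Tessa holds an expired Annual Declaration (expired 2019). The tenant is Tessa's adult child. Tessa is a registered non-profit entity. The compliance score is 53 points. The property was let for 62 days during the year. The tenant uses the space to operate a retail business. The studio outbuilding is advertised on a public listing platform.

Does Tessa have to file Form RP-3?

No — exception (c) applies; Tessa is not required to file Form RP-3.

Exception (a) fails — there is no Annual Declaration in force.
Exception (b) fails — rent is paid in cash.
Exception (c)'s conditions are all satisfied: the studio outbuilding is part of the primary residence; the tenant is an immediate family member. Considering the limiting provisions: (h) is triggered (the property is publicly advertised), but is set aside by (i): (i) operates against (h): a current Tier C Waiver is held. (j) is triggered (a current General Waiver is held), but is overridden by (k): (k) operates against (j): the space is let for business use. (l) is triggered (a current Annual Notice is held), but yields to (m): (m) operates against (l): a current Schedule 1 Notice is held. So (c) applies.
Exception (d) fails — a written lease is in place.
Exception (e)'s conditions are all satisfied: Tessa is a registered non-profit; the compliance score is 53 points, meeting the 53 points threshold. Turning to paragraph (n): (n) operates against (e): aggregate throughput is 1,080 units, under the 1,110 units limit. Exception (e) does not apply.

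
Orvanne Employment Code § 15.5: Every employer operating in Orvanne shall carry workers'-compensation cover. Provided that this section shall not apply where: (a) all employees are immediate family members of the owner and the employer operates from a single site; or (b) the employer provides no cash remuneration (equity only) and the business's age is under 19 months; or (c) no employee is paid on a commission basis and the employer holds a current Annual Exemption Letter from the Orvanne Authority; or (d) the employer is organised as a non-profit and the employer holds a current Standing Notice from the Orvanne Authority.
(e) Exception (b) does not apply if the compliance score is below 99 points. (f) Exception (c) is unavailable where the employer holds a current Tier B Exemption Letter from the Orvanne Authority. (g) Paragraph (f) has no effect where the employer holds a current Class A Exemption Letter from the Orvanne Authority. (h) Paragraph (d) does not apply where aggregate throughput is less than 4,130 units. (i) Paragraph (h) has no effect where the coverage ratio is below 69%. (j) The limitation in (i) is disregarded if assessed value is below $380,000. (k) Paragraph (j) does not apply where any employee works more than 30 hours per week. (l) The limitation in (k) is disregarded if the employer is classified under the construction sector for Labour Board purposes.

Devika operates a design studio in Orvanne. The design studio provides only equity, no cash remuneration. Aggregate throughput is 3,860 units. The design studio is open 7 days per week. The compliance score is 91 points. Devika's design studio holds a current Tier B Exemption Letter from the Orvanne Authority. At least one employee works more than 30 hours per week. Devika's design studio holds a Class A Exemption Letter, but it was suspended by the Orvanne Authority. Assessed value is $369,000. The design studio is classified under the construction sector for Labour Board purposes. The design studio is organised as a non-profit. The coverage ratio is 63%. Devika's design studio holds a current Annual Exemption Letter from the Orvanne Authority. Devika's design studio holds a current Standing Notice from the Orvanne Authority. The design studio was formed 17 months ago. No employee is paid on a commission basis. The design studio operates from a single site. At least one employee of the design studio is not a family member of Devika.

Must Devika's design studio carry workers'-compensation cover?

Exception (a) does not apply: at least one employee is not a family member.
Exception (b)'s conditions are all satisfied: remuneration is equity-only; the business's age is 17 months, under the 19 months limit. Turning to paragraph (e): (e) operates against (b): the compliance score is 91 points, below the 99 points limit. So (b) is unavailable.
All of (c)'s requirements are met (no employee is paid on commission; a current Annual Exemption Letter is held). But applying paragraphs (f)–(g): (f) operates against (c): a current Tier B Exemption Letter is held. (g), which would lift (f), is not triggered — no current Class A Exemption Letter is held. (c) is therefore removed.
Exception (d): the employer is a non-profit; a current Standing Notice is held — every condition holds. Turning to paragraphs (h)–(l): (h) operates against (d): aggregate throughput is 3,860 units, less than the 4,130 units limit. (i) is triggered (the coverage ratio is 63%, below the 69% limit), but yields to (j): (j) operates against (i): assessed value is $369,000, below the $380,000 limit. (k) would limit (j) — at least one employee exceeds 30 hours/week — but (l) sets (k) aside: (l) operates against (k): the design studio is classified under the construction sector. Exception (d) does not apply.
Every exception is unavailable, so the rule governs.

Yes — Devika's design studio must carry workers'-compensation cover.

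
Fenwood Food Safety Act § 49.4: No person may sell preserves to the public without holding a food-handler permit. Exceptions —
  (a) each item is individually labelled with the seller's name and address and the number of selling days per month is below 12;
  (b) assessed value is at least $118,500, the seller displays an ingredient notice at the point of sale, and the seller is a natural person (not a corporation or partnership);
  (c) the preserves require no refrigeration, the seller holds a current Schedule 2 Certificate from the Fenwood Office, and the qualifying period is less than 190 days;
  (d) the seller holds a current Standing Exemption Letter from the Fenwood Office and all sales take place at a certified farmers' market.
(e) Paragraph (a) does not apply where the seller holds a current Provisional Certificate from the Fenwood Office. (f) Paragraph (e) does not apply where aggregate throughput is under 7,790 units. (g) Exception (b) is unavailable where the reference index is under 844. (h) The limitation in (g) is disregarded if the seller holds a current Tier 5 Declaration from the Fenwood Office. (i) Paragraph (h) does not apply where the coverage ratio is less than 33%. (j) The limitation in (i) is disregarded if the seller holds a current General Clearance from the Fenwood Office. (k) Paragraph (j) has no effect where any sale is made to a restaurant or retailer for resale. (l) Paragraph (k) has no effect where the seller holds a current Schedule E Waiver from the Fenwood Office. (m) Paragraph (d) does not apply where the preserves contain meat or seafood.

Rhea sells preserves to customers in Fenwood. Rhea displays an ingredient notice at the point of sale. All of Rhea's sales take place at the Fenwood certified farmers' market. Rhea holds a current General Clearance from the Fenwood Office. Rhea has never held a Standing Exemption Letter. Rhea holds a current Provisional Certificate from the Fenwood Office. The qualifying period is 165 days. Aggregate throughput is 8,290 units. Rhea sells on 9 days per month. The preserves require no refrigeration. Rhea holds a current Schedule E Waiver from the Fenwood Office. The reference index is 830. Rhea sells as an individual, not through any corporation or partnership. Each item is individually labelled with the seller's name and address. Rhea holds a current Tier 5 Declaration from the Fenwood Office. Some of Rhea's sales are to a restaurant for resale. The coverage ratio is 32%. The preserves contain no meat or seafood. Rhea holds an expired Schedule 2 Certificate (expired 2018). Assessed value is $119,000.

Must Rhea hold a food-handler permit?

All of (a)'s requirements are met (items are individually labelled; the number of selling days per month is 9, below the 12 limit). Turning to paragraphs (e)–(f): (e) operates against (a): a current Provisional Certificate is held. (f) is not triggered (aggregate throughput is 8,290 units, not under 7,790 units), so (e) stands. (a) is therefore removed.
Exception (b): assessed value is $119,000, meeting the $118,500 threshold; an ingredient notice is displayed; the seller is a natural person — every condition holds. Applying paragraphs (g)–(l): (g) would limit (b) — the reference index is 830, under the 844 limit — but (h) sets (g) aside: (h) operates — a current Tier 5 Declaration is held. (i) operates (the coverage ratio is 32%, less than the 33% limit), but is overridden by (j): (j) operates — a current General Clearance is held. (k) would limit (j) — some sales are to a restaurant for resale — but (l) sets (k) aside: (l) operates against (k): a current Schedule E Waiver is held. (b) remains available.
Exception (c) fails — the Schedule 2 Certificate is not current.
Exception (d) requires that the seller holds a current Standing Exemption Letter from the Fenwood Office; but no current Standing Exemption Letter is held, so (d) is unavailable.

No — exception (b) applies; Rhea is not required to hold a food-handler permit.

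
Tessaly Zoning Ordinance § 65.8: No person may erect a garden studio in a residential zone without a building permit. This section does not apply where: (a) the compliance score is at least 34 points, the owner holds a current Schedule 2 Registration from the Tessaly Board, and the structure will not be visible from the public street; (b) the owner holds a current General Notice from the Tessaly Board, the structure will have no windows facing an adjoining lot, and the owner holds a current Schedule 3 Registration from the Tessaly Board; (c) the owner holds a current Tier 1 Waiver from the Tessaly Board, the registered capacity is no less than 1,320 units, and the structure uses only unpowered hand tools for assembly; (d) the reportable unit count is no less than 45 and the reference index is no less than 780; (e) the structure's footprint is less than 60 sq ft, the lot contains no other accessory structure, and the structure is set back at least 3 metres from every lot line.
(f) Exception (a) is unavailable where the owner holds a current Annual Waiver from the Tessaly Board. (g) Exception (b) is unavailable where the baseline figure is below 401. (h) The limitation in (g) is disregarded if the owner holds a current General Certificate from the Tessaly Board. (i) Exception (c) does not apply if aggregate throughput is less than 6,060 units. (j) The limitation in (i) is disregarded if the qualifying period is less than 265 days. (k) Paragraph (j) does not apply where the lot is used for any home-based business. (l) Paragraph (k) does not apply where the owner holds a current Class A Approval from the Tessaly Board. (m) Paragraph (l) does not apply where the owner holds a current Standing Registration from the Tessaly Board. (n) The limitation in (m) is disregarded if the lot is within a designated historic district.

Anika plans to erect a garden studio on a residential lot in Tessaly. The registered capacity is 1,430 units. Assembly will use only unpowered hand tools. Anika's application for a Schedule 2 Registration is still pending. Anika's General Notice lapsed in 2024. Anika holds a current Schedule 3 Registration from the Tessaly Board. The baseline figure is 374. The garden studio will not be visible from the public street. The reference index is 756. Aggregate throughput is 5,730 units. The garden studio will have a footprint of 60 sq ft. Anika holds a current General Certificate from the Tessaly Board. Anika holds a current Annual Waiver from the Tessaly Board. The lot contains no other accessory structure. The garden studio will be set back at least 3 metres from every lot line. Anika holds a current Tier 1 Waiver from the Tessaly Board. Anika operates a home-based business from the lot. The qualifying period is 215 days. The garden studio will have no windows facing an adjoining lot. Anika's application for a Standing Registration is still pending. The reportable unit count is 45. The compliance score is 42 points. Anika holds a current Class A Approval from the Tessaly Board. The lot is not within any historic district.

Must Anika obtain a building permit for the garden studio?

Exception (a) requires that the owner holds a current Schedule 2 Registration from the Tessaly Board; but there is no Schedule 2 Registration in force, so (a) is unavailable.
Exception (b) requires that the owner holds a current General Notice from the Tessaly Board; but no current General Notice is held, so (b) is unavailable.
Exception (c)'s conditions are all satisfied: a current Tier 1 Waiver is held; the registered capacity is 1,430 units, meeting the 1,320 units threshold; assembly uses only hand tools. Applying paragraphs (i)–(n): (i) would limit (c) — aggregate throughput is 5,730 units, less than the 6,060 units limit — but (j) sets (i) aside: (j) operates against (i): the qualifying period is 215 days, less than the 265 days limit. (k) would limit (j) — a home-based business operates on the lot — but (l) sets (k) aside: (l) operates against (k): a current Class A Approval is held. (m), which would lift (l), does not operate here — there is no Standing Registration in force. (c) remains available.
Exception (d) does not apply: the reference index is 756, short of 780.
Exception (e) requires that the structure's footprint is less than 60 sq ft; but the structure's footprint is 60 sq ft, not less than 60 sq ft, so (e) is unavailable.

No — exception (c) applies; Anika does not need a building permit.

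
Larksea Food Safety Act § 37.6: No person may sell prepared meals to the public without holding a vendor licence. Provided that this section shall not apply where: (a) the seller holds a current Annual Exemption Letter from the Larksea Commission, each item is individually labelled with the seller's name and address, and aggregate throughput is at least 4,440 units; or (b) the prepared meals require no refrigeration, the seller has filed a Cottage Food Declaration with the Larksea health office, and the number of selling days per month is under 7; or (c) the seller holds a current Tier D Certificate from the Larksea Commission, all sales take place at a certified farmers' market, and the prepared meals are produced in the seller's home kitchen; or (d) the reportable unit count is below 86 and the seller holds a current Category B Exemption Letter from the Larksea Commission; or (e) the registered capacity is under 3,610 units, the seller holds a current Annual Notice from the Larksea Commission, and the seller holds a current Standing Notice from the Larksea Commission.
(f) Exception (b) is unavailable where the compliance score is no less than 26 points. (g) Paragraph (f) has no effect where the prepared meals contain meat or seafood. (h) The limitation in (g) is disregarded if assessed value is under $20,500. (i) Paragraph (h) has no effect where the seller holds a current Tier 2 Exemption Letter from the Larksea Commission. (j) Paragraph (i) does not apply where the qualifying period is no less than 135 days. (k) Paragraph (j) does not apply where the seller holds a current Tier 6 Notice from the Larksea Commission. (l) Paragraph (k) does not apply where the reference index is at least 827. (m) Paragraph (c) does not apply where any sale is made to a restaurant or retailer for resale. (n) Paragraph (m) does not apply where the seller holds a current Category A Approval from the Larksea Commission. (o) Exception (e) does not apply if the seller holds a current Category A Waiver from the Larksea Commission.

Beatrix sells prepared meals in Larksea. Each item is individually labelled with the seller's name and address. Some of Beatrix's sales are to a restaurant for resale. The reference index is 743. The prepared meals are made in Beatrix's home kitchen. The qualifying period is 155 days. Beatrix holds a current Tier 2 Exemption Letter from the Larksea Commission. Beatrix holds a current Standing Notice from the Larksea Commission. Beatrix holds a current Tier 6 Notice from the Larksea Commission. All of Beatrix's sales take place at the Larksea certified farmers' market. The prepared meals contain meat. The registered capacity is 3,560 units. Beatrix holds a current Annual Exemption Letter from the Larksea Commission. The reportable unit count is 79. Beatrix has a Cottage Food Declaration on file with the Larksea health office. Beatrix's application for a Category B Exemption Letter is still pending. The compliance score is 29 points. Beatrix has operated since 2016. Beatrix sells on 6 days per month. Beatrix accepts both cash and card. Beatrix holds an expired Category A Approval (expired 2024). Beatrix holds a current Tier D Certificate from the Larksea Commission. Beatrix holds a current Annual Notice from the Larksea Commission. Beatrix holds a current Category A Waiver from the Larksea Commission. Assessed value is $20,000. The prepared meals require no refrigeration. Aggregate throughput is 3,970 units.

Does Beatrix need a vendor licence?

No — exception (b) applies; Beatrix is not required to hold a vendor licence.

Exception (a) fails — aggregate throughput is 3,970 units, short of 4,440 units.
All of (b)'s requirements are met (the prepared meals are shelf-stable; a Cottage Food Declaration is on file; the number of selling days per month is 6, under the 7 limit). Considering the limiting provisions: (f) applies (the compliance score is 29 points, meeting the 26 points threshold), but is itself disapplied by (g): (g) is engaged — the prepared meals contain meat. (h) would limit (g) — assessed value is $20,000, under the $20,500 limit — but (i) sets (h) aside: (i) operates against (h): a current Tier 2 Exemption Letter is held. (j) is triggered (the qualifying period is 155 days, meeting the 135 days threshold), but is overridden by (k): (k) is triggered — a current Tier 6 Notice is held. (l), which would lift (k), is not engaged — the reference index is 743, short of 827. Exception (b) stands.
Exception (c) is satisfied on its face — a current Tier D Certificate is held; all sales are at a certified farmers' market; the prepared meals are home-kitchen produced. But: (m) operates against (c): some sales are to a restaurant for resale. (n) is inapplicable (the Category A Approval is not current), so (m) stands. Exception (c) does not apply.
Exception (d) requires that the seller holds a current Category B Exemption Letter from the Larksea Commission; but there is no Category B Exemption Letter in force, so (d) is unavailable.
Exception (e) is satisfied on its face — the registered capacity is 3,560 units, under the 3,610 units limit; a current Annual Notice is held; a current Standing Notice is held. But: (o) operates against (e): a current Category A Waiver is held. (e) is therefore removed.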